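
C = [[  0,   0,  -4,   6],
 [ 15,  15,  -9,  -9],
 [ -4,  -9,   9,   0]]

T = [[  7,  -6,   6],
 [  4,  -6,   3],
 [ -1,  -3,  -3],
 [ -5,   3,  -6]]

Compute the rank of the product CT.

First compute CT:
[[-26,  30, -24],
 [219, -180, 216],
 [-73,  51, -78]]
Now row reduce the product.
R2 ← R2 + (219/26)·R1: [0, 945/13, 180/13]
R3 ← R3 − (73/26)·R1: [0, -432/13, -138/13]
R3 ← R3 + (16/35)·R2: [0, 0, -30/7]
3 nonzero rows, so rank(CT) = 3.

3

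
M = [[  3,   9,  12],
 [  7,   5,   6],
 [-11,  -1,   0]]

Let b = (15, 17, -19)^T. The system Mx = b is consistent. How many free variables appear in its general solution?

1

Row reduce the augmented matrix [M | b].
R2 ← R2 − (7/3)·R1: [0, -16, -22, -18]
R3 ← R3 + (11/3)·R1: [0, 32, 44, 36]
R3 ← R3 + (2)·R2: [0, 0, 0, 0]
The echelon form has 2 nonzero rows, and every pivot lies in the first 3 columns, so rank(M) = rank([M|b]) = 2.
The system is consistent.
Free variables = (unknowns) − (rank) = 3 − 2 = 1.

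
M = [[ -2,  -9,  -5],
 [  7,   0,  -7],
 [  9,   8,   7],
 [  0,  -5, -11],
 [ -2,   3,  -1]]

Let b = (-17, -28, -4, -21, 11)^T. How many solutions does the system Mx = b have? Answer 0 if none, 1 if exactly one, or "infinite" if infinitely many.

1

Row reduce the augmented matrix [M | b].
R2 ← R2 + (7/2)·R1: [0, -63/2, -49/2, -175/2]
R3 ← R3 + (9/2)·R1: [0, -65/2, -31/2, -161/2]
R5 ← R5 − R1: [0, 12, 4, 28]
R3 ← R3 − (65/63)·R2: [0, 0, 88/9, 88/9]
R4 ← R4 − (10/63)·R2: [0, 0, -64/9, -64/9]
R5 ← R5 + (8/21)·R2: [0, 0, -16/3, -16/3]
R4 ← R4 + (8/11)·R3: [0, 0, 0, 0]
R5 ← R5 + (6/11)·R3: [0, 0, 0, 0]
The echelon form has 3 nonzero rows, and every pivot lies in the first 3 columns, so rank(M) = rank([M|b]) = 3.
The system is consistent.
rank = 3 = number of unknowns, so the solution is unique.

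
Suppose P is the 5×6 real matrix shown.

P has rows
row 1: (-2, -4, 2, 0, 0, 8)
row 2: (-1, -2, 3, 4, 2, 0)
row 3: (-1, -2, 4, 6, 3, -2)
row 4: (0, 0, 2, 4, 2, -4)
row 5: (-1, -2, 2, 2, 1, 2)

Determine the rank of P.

Row reduce to echelon form.
R2 ← R2 − (1/2)·R1: [0, 0, 2, 4, 2, -4]
R3 ← R3 − (1/2)·R1: [0, 0, 3, 6, 3, -6]
R5 ← R5 − (1/2)·R1: [0, 0, 1, 2, 1, -2]
R3 ← R3 − (3/2)·R2: [0, 0, 0, 0, 0, 0]
R4 ← R4 − R2: [0, 0, 0, 0, 0, 0]
R5 ← R5 − (1/2)·R2: [0, 0, 0, 0, 0, 0]
Echelon form has 2 nonzero rows, so rank(P) = 2.

2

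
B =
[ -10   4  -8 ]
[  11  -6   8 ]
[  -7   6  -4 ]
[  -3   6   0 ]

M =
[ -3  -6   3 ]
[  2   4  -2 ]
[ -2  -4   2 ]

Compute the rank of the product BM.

First compute BM:
[[ 54, 108, -54],
 [-61, -122,  61],
 [ 41,  82, -41],
 [ 21,  42, -21]]
Now row reduce the product.
R2 ← R2 + (61/54)·R1: [0, 0, 0]
R3 ← R3 − (41/54)·R1: [0, 0, 0]
R4 ← R4 − (7/18)·R1: [0, 0, 0]
1 nonzero row, so rank(BM) = 1.

1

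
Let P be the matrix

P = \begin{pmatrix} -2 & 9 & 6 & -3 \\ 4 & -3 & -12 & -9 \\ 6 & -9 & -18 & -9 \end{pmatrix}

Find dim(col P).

Row reduce to echelon form.
R2 ← R2 + (2)·R1: [0, 15, 0, -15]
R3 ← R3 + (3)·R1: [0, 18, 0, -18]
R3 ← R3 − (6/5)·R2: [0, 0, 0, 0]
Echelon form has 2 nonzero rows, so rank(P) = 2.
The column space has dimension equal to the rank: 2.

2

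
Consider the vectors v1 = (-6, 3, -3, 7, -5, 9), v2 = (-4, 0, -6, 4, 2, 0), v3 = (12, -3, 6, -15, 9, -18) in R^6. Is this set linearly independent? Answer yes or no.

Form the matrix with these vectors as rows and row reduce.
R2 ← R2 − (2/3)·R1: [0, -2, -4, -2/3, 16/3, -6]
R3 ← R3 + (2)·R1: [0, 3, 0, -1, -1, 0]
R3 ← R3 + (3/2)·R2: [0, 0, -6, -2, 7, -9]
3 nonzero rows, so the 3 vectors span a space of dimension 3.
Since 3 = 3, the vectors are linearly independent.

yes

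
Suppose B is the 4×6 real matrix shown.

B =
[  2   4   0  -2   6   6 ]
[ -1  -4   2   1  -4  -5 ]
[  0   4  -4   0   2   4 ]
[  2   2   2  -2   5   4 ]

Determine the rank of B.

Row reduce to echelon form.
R2 ← R2 + (1/2)·R1: [0, -2, 2, 0, -1, -2]
R4 ← R4 − R1: [0, -2, 2, 0, -1, -2]
R3 ← R3 + (2)·R2: [0, 0, 0, 0, 0, 0]
R4 ← R4 − R2: [0, 0, 0, 0, 0, 0]
Echelon form has 2 nonzero rows, so rank(B) = 2.

2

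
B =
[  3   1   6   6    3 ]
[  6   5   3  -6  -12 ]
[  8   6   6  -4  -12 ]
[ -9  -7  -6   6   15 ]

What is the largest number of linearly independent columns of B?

Row reduce to echelon form.
R2 ← R2 − (2)·R1: [0, 3, -9, -18, -18]
R3 ← R3 − (8/3)·R1: [0, 10/3, -10, -20, -20]
R4 ← R4 + (3)·R1: [0, -4, 12, 24, 24]
R3 ← R3 − (10/9)·R2: [0, 0, 0, 0, 0]
R4 ← R4 + (4/3)·R2: [0, 0, 0, 0, 0]
Echelon form has 2 nonzero rows, so rank(B) = 2.
The rank gives the maximum number of linearly independent columns: 2.

2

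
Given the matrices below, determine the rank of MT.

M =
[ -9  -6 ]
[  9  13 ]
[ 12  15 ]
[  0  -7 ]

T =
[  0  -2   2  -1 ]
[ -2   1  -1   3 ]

2

First compute MT:
[[ 12,  12, -12,  -9],
 [-26,  -5,   5,  30],
 [-30,  -9,   9,  33],
 [ 14,  -7,   7, -21]]
Now row reduce the product.
R2 ← R2 + (13/6)·R1: [0, 21, -21, 21/2]
R3 ← R3 + (5/2)·R1: [0, 21, -21, 21/2]
R4 ← R4 − (7/6)·R1: [0, -21, 21, -21/2]
R3 ← R3 − R2: [0, 0, 0, 0]
R4 ← R4 + R2: [0, 0, 0, 0]
2 nonzero rows, so rank(MT) = 2.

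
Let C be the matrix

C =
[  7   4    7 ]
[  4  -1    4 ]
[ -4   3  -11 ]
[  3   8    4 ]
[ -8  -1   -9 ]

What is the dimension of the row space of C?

3

Row reduce to echelon form.
R2 ← R2 − (4/7)·R1: [0, -23/7, 0]
R3 ← R3 + (4/7)·R1: [0, 37/7, -7]
R4 ← R4 − (3/7)·R1: [0, 44/7, 1]
R5 ← R5 + (8/7)·R1: [0, 25/7, -1]
R3 ← R3 + (37/23)·R2: [0, 0, -7]
R4 ← R4 + (44/23)·R2: [0, 0, 1]
R5 ← R5 + (25/23)·R2: [0, 0, -1]
R4 ← R4 + (1/7)·R3: [0, 0, 0]
R5 ← R5 − (1/7)·R3: [0, 0, 0]
Echelon form has 3 nonzero rows, so rank(C) = 3.
The row space has dimension equal to the rank: 3.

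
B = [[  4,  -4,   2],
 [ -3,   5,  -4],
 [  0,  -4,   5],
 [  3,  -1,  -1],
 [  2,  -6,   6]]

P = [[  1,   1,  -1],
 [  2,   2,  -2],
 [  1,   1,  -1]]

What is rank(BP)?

First compute BP:
[[ -2,  -2,   2],
 [  3,   3,  -3],
 [ -3,  -3,   3],
 [  0,   0,   0],
 [ -4,  -4,   4]]
Now row reduce the product.
R2 ← R2 + (3/2)·R1: [0, 0, 0]
R3 ← R3 − (3/2)·R1: [0, 0, 0]
R5 ← R5 − (2)·R1: [0, 0, 0]
1 nonzero row, so rank(BP) = 1.

1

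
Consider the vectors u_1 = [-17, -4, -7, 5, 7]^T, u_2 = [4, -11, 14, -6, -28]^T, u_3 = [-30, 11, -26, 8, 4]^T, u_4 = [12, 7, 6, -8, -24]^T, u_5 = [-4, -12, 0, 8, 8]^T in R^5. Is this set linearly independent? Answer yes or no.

Form the matrix with these vectors as rows and row reduce.
R2 ← R2 + (4/17)·R1: [0, -203/17, 210/17, -82/17, -448/17]
R3 ← R3 − (30/17)·R1: [0, 307/17, -232/17, -14/17, -142/17]
R4 ← R4 + (12/17)·R1: [0, 71/17, 18/17, -76/17, -324/17]
R5 ← R5 − (4/17)·R1: [0, -188/17, 28/17, 116/17, 108/17]
R3 ← R3 + (307/203)·R2: [0, 0, 146/29, -1648/203, -1398/29]
R4 ← R4 + (71/203)·R2: [0, 0, 156/29, -1250/203, -820/29]
R5 ← R5 − (188/203)·R2: [0, 0, -284/29, 2292/203, 892/29]
R4 ← R4 − (78/73)·R3: [0, 0, 0, 1286/511, 1696/73]
R5 ← R5 + (142/73)·R3: [0, 0, 0, -2300/511, -4600/73]
R5 ← R5 + (1150/643)·R4: [0, 0, 0, 0, -13800/643]
5 nonzero rows, so the 5 vectors span a space of dimension 5.
Since 5 = 5, the vectors are linearly independent.

yes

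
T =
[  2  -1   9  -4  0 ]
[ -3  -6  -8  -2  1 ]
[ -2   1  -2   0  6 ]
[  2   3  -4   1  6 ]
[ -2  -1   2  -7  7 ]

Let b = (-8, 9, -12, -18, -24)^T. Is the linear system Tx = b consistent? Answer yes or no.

Row reduce the augmented matrix [T | b].
R2 ← R2 + (3/2)·R1: [0, -15/2, 11/2, -8, 1, -3]
R3 ← R3 + R1: [0, 0, 7, -4, 6, -20]
R4 ← R4 − R1: [0, 4, -13, 5, 6, -10]
R5 ← R5 + R1: [0, -2, 11, -11, 7, -32]
R4 ← R4 + (8/15)·R2: [0, 0, -151/15, 11/15, 98/15, -58/5]
R5 ← R5 − (4/15)·R2: [0, 0, 143/15, -133/15, 101/15, -156/5]
R4 ← R4 + (151/105)·R3: [0, 0, 0, -527/105, 1592/105, -4238/105]
R5 ← R5 − (143/105)·R3: [0, 0, 0, -359/105, -151/105, -416/105]
R5 ← R5 − (359/527)·R4: [0, 0, 0, 0, -6201/527, 12402/527]
The echelon form has 5 nonzero rows, and every pivot lies in the first 5 columns, so rank(T) = rank([T|b]) = 5.
The system is consistent.

yes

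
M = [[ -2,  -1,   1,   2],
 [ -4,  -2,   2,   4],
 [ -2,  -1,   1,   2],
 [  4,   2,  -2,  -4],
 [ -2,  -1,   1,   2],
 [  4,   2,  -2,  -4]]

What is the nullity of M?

3

Row reduce to echelon form.
R2 ← R2 − (2)·R1: [0, 0, 0, 0]
R3 ← R3 − R1: [0, 0, 0, 0]
R4 ← R4 + (2)·R1: [0, 0, 0, 0]
R5 ← R5 − R1: [0, 0, 0, 0]
R6 ← R6 + (2)·R1: [0, 0, 0, 0]
1 nonzero row, so rank(M) = 1.
M has 4 columns; by rank–nullity, nullity = 4 − 1 = 3.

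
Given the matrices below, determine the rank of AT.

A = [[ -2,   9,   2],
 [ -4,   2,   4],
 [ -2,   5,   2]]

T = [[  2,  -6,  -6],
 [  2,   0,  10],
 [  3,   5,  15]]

First compute AT:
[[ 20,  22, 132],
 [  8,  44, 104],
 [ 12,  22,  92]]
Now row reduce the product.
R2 ← R2 − (2/5)·R1: [0, 176/5, 256/5]
R3 ← R3 − (3/5)·R1: [0, 44/5, 64/5]
R3 ← R3 − (1/4)·R2: [0, 0, 0]
2 nonzero rows, so rank(AT) = 2.

2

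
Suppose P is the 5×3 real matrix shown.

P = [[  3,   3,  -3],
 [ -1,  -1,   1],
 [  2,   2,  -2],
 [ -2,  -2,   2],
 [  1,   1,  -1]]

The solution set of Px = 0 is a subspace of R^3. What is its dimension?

2

Row reduce to echelon form.
R2 ← R2 + (1/3)·R1: [0, 0, 0]
R3 ← R3 − (2/3)·R1: [0, 0, 0]
R4 ← R4 + (2/3)·R1: [0, 0, 0]
R5 ← R5 − (1/3)·R1: [0, 0, 0]
1 nonzero row, so rank(P) = 1.
P has 3 columns; by rank–nullity, nullity = 3 − 1 = 2.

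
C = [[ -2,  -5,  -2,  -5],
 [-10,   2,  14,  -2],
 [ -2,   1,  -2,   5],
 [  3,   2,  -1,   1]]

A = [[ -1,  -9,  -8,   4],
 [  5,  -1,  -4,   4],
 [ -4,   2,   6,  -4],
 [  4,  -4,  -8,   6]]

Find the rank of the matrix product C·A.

4

First compute CA:
[[-35,  39,  64, -50],
 [-44, 124, 172, -100],
 [ 35,  -7, -40,  34],
 [ 15, -35, -46,  30]]
Now row reduce the product.
R2 ← R2 − (44/35)·R1: [0, 2624/35, 3204/35, -260/7]
R3 ← R3 + R1: [0, 32, 24, -16]
R4 ← R4 + (3/7)·R1: [0, -128/7, -130/7, 60/7]
R3 ← R3 − (35/82)·R2: [0, 0, -618/41, -6/41]
R4 ← R4 + (10/41)·R2: [0, 0, 154/41, -20/41]
R4 ← R4 + (77/309)·R3: [0, 0, 0, -54/103]
4 nonzero rows, so rank(CA) = 4.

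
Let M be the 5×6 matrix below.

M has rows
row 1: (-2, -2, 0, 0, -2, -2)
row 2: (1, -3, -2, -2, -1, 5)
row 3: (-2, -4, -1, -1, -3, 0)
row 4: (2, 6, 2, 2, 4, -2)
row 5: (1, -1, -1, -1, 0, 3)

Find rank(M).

Row reduce to echelon form.
R2 ← R2 + (1/2)·R1: [0, -4, -2, -2, -2, 4]
R3 ← R3 − R1: [0, -2, -1, -1, -1, 2]
R4 ← R4 + R1: [0, 4, 2, 2, 2, -4]
R5 ← R5 + (1/2)·R1: [0, -2, -1, -1, -1, 2]
R3 ← R3 − (1/2)·R2: [0, 0, 0, 0, 0, 0]
R4 ← R4 + R2: [0, 0, 0, 0, 0, 0]
R5 ← R5 − (1/2)·R2: [0, 0, 0, 0, 0, 0]
Echelon form has 2 nonzero rows, so rank(M) = 2.

2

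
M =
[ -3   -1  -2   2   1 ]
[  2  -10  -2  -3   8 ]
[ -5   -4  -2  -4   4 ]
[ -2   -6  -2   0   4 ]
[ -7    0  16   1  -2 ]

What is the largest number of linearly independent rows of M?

5

Row reduce to echelon form.
R2 ← R2 + (2/3)·R1: [0, -32/3, -10/3, -5/3, 26/3]
R3 ← R3 − (5/3)·R1: [0, -7/3, 4/3, -22/3, 7/3]
R4 ← R4 − (2/3)·R1: [0, -16/3, -2/3, -4/3, 10/3]
R5 ← R5 − (7/3)·R1: [0, 7/3, 62/3, -11/3, -13/3]
R3 ← R3 − (7/32)·R2: [0, 0, 33/16, -223/32, 7/16]
R4 ← R4 − (1/2)·R2: [0, 0, 1, -1/2, -1]
R5 ← R5 + (7/32)·R2: [0, 0, 319/16, -129/32, -39/16]
R4 ← R4 − (16/33)·R3: [0, 0, 0, 95/33, -40/33]
R5 ← R5 − (29/3)·R3: [0, 0, 0, 190/3, -20/3]
R5 ← R5 − (22)·R4: [0, 0, 0, 0, 20]
Echelon form has 5 nonzero rows, so rank(M) = 5.
The rank gives the maximum number of linearly independent rows: 5.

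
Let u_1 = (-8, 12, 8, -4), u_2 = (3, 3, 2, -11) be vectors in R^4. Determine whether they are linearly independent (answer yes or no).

yes

Form the matrix with these vectors as rows and row reduce.
R2 ← R2 + (3/8)·R1: [0, 15/2, 5, -25/2]
2 nonzero rows, so the 2 vectors span a space of dimension 2.
Since 2 = 2, the vectors are linearly independent.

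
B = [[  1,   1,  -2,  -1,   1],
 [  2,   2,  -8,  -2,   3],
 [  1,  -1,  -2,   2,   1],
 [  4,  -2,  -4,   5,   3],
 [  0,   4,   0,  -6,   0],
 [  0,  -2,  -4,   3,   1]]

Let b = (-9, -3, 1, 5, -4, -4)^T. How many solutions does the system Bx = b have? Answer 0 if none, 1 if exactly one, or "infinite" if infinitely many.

Row reduce the augmented matrix [B | b].
R2 ← R2 − (2)·R1: [0, 0, -4, 0, 1, 15]
R3 ← R3 − R1: [0, -2, 0, 3, 0, 10]
R4 ← R4 − (4)·R1: [0, -6, 4, 9, -1, 41]
Swap R2 ↔ R3
R4 ← R4 − (3)·R2: [0, 0, 4, 0, -1, 11]
R5 ← R5 + (2)·R2: [0, 0, 0, 0, 0, 16]
R6 ← R6 − R2: [0, 0, -4, 0, 1, -14]
R4 ← R4 + R3: [0, 0, 0, 0, 0, 26]
R6 ← R6 − R3: [0, 0, 0, 0, 0, -29]
R5 ← R5 − (8/13)·R4: [0, 0, 0, 0, 0, 0]
R6 ← R6 + (29/26)·R4: [0, 0, 0, 0, 0, 0]
The echelon form has 4 nonzero rows; the last pivot sits in the augmented column, so rank(B) = 3 but rank([B|b]) = 4.
Since the ranks differ, the system is inconsistent.
It has no solutions.

0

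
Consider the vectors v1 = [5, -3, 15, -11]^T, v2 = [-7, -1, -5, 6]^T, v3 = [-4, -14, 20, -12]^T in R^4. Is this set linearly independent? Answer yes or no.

Form the matrix with these vectors as rows and row reduce.
R2 ← R2 + (7/5)·R1: [0, -26/5, 16, -47/5]
R3 ← R3 + (4/5)·R1: [0, -82/5, 32, -104/5]
R3 ← R3 − (41/13)·R2: [0, 0, -240/13, 115/13]
3 nonzero rows, so the 3 vectors span a space of dimension 3.
Since 3 = 3, the vectors are linearly independent.

yes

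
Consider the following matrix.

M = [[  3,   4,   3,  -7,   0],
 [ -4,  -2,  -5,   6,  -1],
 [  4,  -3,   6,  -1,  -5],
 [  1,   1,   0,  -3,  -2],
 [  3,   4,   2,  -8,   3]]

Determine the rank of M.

Row reduce to echelon form.
R2 ← R2 + (4/3)·R1: [0, 10/3, -1, -10/3, -1]
R3 ← R3 − (4/3)·R1: [0, -25/3, 2, 25/3, -5]
R4 ← R4 − (1/3)·R1: [0, -1/3, -1, -2/3, -2]
R5 ← R5 − R1: [0, 0, -1, -1, 3]
R3 ← R3 + (5/2)·R2: [0, 0, -1/2, 0, -15/2]
R4 ← R4 + (1/10)·R2: [0, 0, -11/10, -1, -21/10]
R4 ← R4 − (11/5)·R3: [0, 0, 0, -1, 72/5]
R5 ← R5 − (2)·R3: [0, 0, 0, -1, 18]
R5 ← R5 − R4: [0, 0, 0, 0, 18/5]
Echelon form has 5 nonzero rows, so rank(M) = 5.

5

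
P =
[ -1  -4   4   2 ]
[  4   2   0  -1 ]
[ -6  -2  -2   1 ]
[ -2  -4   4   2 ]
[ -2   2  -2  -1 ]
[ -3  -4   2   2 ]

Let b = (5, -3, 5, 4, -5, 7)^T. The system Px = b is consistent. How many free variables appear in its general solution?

Row reduce the augmented matrix [P | b].
R2 ← R2 + (4)·R1: [0, -14, 16, 7, 17]
R3 ← R3 − (6)·R1: [0, 22, -26, -11, -25]
R4 ← R4 − (2)·R1: [0, 4, -4, -2, -6]
R5 ← R5 − (2)·R1: [0, 10, -10, -5, -15]
R6 ← R6 − (3)·R1: [0, 8, -10, -4, -8]
R3 ← R3 + (11/7)·R2: [0, 0, -6/7, 0, 12/7]
R4 ← R4 + (2/7)·R2: [0, 0, 4/7, 0, -8/7]
R5 ← R5 + (5/7)·R2: [0, 0, 10/7, 0, -20/7]
R6 ← R6 + (4/7)·R2: [0, 0, -6/7, 0, 12/7]
R4 ← R4 + (2/3)·R3: [0, 0, 0, 0, 0]
R5 ← R5 + (5/3)·R3: [0, 0, 0, 0, 0]
R6 ← R6 − R3: [0, 0, 0, 0, 0]
The echelon form has 3 nonzero rows, and every pivot lies in the first 4 columns, so rank(P) = rank([P|b]) = 3.
The system is consistent.
Free variables = (unknowns) − (rank) = 4 − 3 = 1.

1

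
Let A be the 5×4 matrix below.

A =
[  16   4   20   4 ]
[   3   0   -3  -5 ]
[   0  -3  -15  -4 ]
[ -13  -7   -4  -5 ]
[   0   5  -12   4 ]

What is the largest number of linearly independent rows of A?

4

Row reduce to echelon form.
R2 ← R2 − (3/16)·R1: [0, -3/4, -27/4, -23/4]
R4 ← R4 + (13/16)·R1: [0, -15/4, 49/4, -7/4]
R3 ← R3 − (4)·R2: [0, 0, 12, 19]
R4 ← R4 − (5)·R2: [0, 0, 46, 27]
R5 ← R5 + (20/3)·R2: [0, 0, -57, -103/3]
R4 ← R4 − (23/6)·R3: [0, 0, 0, -275/6]
R5 ← R5 + (19/4)·R3: [0, 0, 0, 671/12]
R5 ← R5 + (61/50)·R4: [0, 0, 0, 0]
Echelon form has 4 nonzero rows, so rank(A) = 4.
The rank gives the maximum number of linearly independent rows: 4.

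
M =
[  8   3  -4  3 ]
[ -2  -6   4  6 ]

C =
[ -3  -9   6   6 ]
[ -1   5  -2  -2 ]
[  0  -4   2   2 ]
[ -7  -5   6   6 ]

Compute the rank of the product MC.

2

First compute MC:
[[-48, -56,  52,  52],
 [-30, -58,  44,  44]]
Now row reduce the product.
R2 ← R2 − (5/8)·R1: [0, -23, 23/2, 23/2]
2 nonzero rows, so rank(MC) = 2.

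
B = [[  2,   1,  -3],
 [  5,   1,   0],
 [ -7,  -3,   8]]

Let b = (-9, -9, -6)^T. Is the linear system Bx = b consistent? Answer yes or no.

no

Row reduce the augmented matrix [B | b].
R2 ← R2 − (5/2)·R1: [0, -3/2, 15/2, 27/2]
R3 ← R3 + (7/2)·R1: [0, 1/2, -5/2, -75/2]
R3 ← R3 + (1/3)·R2: [0, 0, 0, -33]
The echelon form has 3 nonzero rows; the last pivot sits in the augmented column, so rank(B) = 2 but rank([B|b]) = 3.
Since the ranks differ, the system is inconsistent.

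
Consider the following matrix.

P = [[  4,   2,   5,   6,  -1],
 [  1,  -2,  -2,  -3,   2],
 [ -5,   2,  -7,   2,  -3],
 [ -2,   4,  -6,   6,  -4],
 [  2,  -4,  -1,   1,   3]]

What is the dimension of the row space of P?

4

Row reduce to echelon form.
R2 ← R2 − (1/4)·R1: [0, -5/2, -13/4, -9/2, 9/4]
R3 ← R3 + (5/4)·R1: [0, 9/2, -3/4, 19/2, -17/4]
R4 ← R4 + (1/2)·R1: [0, 5, -7/2, 9, -9/2]
R5 ← R5 − (1/2)·R1: [0, -5, -7/2, -2, 7/2]
R3 ← R3 + (9/5)·R2: [0, 0, -33/5, 7/5, -1/5]
R4 ← R4 + (2)·R2: [0, 0, -10, 0, 0]
R5 ← R5 − (2)·R2: [0, 0, 3, 7, -1]
R4 ← R4 − (50/33)·R3: [0, 0, 0, -70/33, 10/33]
R5 ← R5 + (5/11)·R3: [0, 0, 0, 84/11, -12/11]
R5 ← R5 + (18/5)·R4: [0, 0, 0, 0, 0]
Echelon form has 4 nonzero rows, so rank(P) = 4.
The row space has dimension equal to the rank: 4.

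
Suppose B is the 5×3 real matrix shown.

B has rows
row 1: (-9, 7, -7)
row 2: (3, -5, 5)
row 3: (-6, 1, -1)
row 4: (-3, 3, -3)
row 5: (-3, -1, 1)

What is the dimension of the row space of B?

2

Row reduce to echelon form.
R2 ← R2 + (1/3)·R1: [0, -8/3, 8/3]
R3 ← R3 − (2/3)·R1: [0, -11/3, 11/3]
R4 ← R4 − (1/3)·R1: [0, 2/3, -2/3]
R5 ← R5 − (1/3)·R1: [0, -10/3, 10/3]
R3 ← R3 − (11/8)·R2: [0, 0, 0]
R4 ← R4 + (1/4)·R2: [0, 0, 0]
R5 ← R5 − (5/4)·R2: [0, 0, 0]
Echelon form has 2 nonzero rows, so rank(B) = 2.
The row space has dimension equal to the rank: 2.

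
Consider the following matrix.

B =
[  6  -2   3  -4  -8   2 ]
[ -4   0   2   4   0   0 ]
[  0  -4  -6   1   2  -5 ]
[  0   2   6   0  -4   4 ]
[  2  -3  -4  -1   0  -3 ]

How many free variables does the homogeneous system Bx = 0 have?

3

Row reduce to echelon form.
R2 ← R2 + (2/3)·R1: [0, -4/3, 4, 4/3, -16/3, 4/3]
R5 ← R5 − (1/3)·R1: [0, -7/3, -5, 1/3, 8/3, -11/3]
R3 ← R3 − (3)·R2: [0, 0, -18, -3, 18, -9]
R4 ← R4 + (3/2)·R2: [0, 0, 12, 2, -12, 6]
R5 ← R5 − (7/4)·R2: [0, 0, -12, -2, 12, -6]
R4 ← R4 + (2/3)·R3: [0, 0, 0, 0, 0, 0]
R5 ← R5 − (2/3)·R3: [0, 0, 0, 0, 0, 0]
3 nonzero rows, so rank(B) = 3.
B has 6 columns; by rank–nullity, nullity = 6 − 3 = 3.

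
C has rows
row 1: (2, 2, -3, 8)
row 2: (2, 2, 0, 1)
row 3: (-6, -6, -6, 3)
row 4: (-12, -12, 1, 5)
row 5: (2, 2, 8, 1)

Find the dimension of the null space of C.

Row reduce to echelon form.
R2 ← R2 − R1: [0, 0, 3, -7]
R3 ← R3 + (3)·R1: [0, 0, -15, 27]
R4 ← R4 + (6)·R1: [0, 0, -17, 53]
R5 ← R5 − R1: [0, 0, 11, -7]
R3 ← R3 + (5)·R2: [0, 0, 0, -8]
R4 ← R4 + (17/3)·R2: [0, 0, 0, 40/3]
R5 ← R5 − (11/3)·R2: [0, 0, 0, 56/3]
R4 ← R4 + (5/3)·R3: [0, 0, 0, 0]
R5 ← R5 + (7/3)·R3: [0, 0, 0, 0]
3 nonzero rows, so rank(C) = 3.
C has 4 columns; by rank–nullity, nullity = 4 − 3 = 1.

1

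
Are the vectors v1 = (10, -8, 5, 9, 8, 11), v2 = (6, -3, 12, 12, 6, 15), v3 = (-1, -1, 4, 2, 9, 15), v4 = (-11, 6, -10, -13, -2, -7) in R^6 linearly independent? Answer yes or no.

Form the matrix with these vectors as rows and row reduce.
R2 ← R2 − (3/5)·R1: [0, 9/5, 9, 33/5, 6/5, 42/5]
R3 ← R3 + (1/10)·R1: [0, -9/5, 9/2, 29/10, 49/5, 161/10]
R4 ← R4 + (11/10)·R1: [0, -14/5, -9/2, -31/10, 34/5, 51/10]
R3 ← R3 + R2: [0, 0, 27/2, 19/2, 11, 49/2]
R4 ← R4 + (14/9)·R2: [0, 0, 19/2, 43/6, 26/3, 109/6]
R4 ← R4 − (19/27)·R3: [0, 0, 0, 13/27, 25/27, 25/27]
4 nonzero rows, so the 4 vectors span a space of dimension 4.
Since 4 = 4, the vectors are linearly independent.

yes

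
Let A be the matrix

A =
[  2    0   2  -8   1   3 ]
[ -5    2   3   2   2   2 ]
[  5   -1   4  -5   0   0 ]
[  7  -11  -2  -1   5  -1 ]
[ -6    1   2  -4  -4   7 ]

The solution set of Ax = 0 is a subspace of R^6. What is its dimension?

1

Row reduce to echelon form.
R2 ← R2 + (5/2)·R1: [0, 2, 8, -18, 9/2, 19/2]
R3 ← R3 − (5/2)·R1: [0, -1, -1, 15, -5/2, -15/2]
R4 ← R4 − (7/2)·R1: [0, -11, -9, 27, 3/2, -23/2]
R5 ← R5 + (3)·R1: [0, 1, 8, -28, -1, 16]
R3 ← R3 + (1/2)·R2: [0, 0, 3, 6, -1/4, -11/4]
R4 ← R4 + (11/2)·R2: [0, 0, 35, -72, 105/4, 163/4]
R5 ← R5 − (1/2)·R2: [0, 0, 4, -19, -13/4, 45/4]
R4 ← R4 − (35/3)·R3: [0, 0, 0, -142, 175/6, 437/6]
R5 ← R5 − (4/3)·R3: [0, 0, 0, -27, -35/12, 179/12]
R5 ← R5 − (27/142)·R4: [0, 0, 0, 0, -3605/426, 455/426]
5 nonzero rows, so rank(A) = 5.
A has 6 columns; by rank–nullity, nullity = 6 − 5 = 1.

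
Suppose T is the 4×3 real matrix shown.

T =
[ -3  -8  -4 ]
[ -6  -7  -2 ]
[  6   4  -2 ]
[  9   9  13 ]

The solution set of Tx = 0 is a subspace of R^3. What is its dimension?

0

Row reduce to echelon form.
R2 ← R2 − (2)·R1: [0, 9, 6]
R3 ← R3 + (2)·R1: [0, -12, -10]
R4 ← R4 + (3)·R1: [0, -15, 1]
R3 ← R3 + (4/3)·R2: [0, 0, -2]
R4 ← R4 + (5/3)·R2: [0, 0, 11]
R4 ← R4 + (11/2)·R3: [0, 0, 0]
3 nonzero rows, so rank(T) = 3.
T has 3 columns; by rank–nullity, nullity = 3 − 3 = 0.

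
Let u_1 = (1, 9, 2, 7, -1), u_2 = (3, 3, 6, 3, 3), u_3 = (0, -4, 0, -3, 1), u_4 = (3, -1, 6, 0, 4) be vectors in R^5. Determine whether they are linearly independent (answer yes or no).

Form the matrix with these vectors as rows and row reduce.
R2 ← R2 − (3)·R1: [0, -24, 0, -18, 6]
R4 ← R4 − (3)·R1: [0, -28, 0, -21, 7]
R3 ← R3 − (1/6)·R2: [0, 0, 0, 0, 0]
R4 ← R4 − (7/6)·R2: [0, 0, 0, 0, 0]
2 nonzero rows, so the 4 vectors span a space of dimension 2.
Since 2 < 4, the vectors are linearly dependent.

no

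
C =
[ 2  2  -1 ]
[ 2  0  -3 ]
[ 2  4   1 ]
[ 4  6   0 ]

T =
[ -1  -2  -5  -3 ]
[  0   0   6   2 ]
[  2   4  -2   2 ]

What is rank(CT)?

2

First compute CT:
[[ -4,  -8,   4,  -4],
 [ -8, -16,  -4, -12],
 [  0,   0,  12,   4],
 [ -4,  -8,  16,   0]]
Now row reduce the product.
R2 ← R2 − (2)·R1: [0, 0, -12, -4]
R4 ← R4 − R1: [0, 0, 12, 4]
R3 ← R3 + R2: [0, 0, 0, 0]
R4 ← R4 + R2: [0, 0, 0, 0]
2 nonzero rows, so rank(CT) = 2.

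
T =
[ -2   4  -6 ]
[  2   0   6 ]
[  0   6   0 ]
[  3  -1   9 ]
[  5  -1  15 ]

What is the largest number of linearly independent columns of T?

2

Row reduce to echelon form.
R2 ← R2 + R1: [0, 4, 0]
R4 ← R4 + (3/2)·R1: [0, 5, 0]
R5 ← R5 + (5/2)·R1: [0, 9, 0]
R3 ← R3 − (3/2)·R2: [0, 0, 0]
R4 ← R4 − (5/4)·R2: [0, 0, 0]
R5 ← R5 − (9/4)·R2: [0, 0, 0]
Echelon form has 2 nonzero rows, so rank(T) = 2.
The rank gives the maximum number of linearly independent columns: 2.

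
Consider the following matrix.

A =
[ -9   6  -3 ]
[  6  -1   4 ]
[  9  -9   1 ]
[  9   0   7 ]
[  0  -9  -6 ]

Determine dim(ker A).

Row reduce to echelon form.
R2 ← R2 + (2/3)·R1: [0, 3, 2]
R3 ← R3 + R1: [0, -3, -2]
R4 ← R4 + R1: [0, 6, 4]
R3 ← R3 + R2: [0, 0, 0]
R4 ← R4 − (2)·R2: [0, 0, 0]
R5 ← R5 + (3)·R2: [0, 0, 0]
2 nonzero rows, so rank(A) = 2.
A has 3 columns; by rank–nullity, nullity = 3 − 2 = 1.

1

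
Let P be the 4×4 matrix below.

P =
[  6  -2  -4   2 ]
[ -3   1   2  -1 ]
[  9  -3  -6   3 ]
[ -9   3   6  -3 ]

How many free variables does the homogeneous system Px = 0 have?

3

Row reduce to echelon form.
R2 ← R2 + (1/2)·R1: [0, 0, 0, 0]
R3 ← R3 − (3/2)·R1: [0, 0, 0, 0]
R4 ← R4 + (3/2)·R1: [0, 0, 0, 0]
1 nonzero row, so rank(P) = 1.
P has 4 columns; by rank–nullity, nullity = 4 − 1 = 3.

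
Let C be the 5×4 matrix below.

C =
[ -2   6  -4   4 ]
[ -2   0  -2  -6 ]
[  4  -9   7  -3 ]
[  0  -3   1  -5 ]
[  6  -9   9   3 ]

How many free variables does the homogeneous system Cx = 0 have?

2

Row reduce to echelon form.
R2 ← R2 − R1: [0, -6, 2, -10]
R3 ← R3 + (2)·R1: [0, 3, -1, 5]
R5 ← R5 + (3)·R1: [0, 9, -3, 15]
R3 ← R3 + (1/2)·R2: [0, 0, 0, 0]
R4 ← R4 − (1/2)·R2: [0, 0, 0, 0]
R5 ← R5 + (3/2)·R2: [0, 0, 0, 0]
2 nonzero rows, so rank(C) = 2.
C has 4 columns; by rank–nullity, nullity = 4 − 2 = 2.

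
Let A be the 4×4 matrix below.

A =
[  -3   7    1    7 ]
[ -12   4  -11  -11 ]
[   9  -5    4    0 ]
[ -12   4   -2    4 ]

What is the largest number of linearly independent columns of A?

Row reduce to echelon form.
R2 ← R2 − (4)·R1: [0, -24, -15, -39]
R3 ← R3 + (3)·R1: [0, 16, 7, 21]
R4 ← R4 − (4)·R1: [0, -24, -6, -24]
R3 ← R3 + (2/3)·R2: [0, 0, -3, -5]
R4 ← R4 − R2: [0, 0, 9, 15]
R4 ← R4 + (3)·R3: [0, 0, 0, 0]
Echelon form has 3 nonzero rows, so rank(A) = 3.
The rank gives the maximum number of linearly independent columns: 3.

3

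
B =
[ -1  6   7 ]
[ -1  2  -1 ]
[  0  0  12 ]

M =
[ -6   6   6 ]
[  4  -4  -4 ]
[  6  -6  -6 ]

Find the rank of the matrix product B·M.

1

First compute BM:
[[ 72, -72, -72],
 [  8,  -8,  -8],
 [ 72, -72, -72]]
Now row reduce the product.
R2 ← R2 − (1/9)·R1: [0, 0, 0]
R3 ← R3 − R1: [0, 0, 0]
1 nonzero row, so rank(BM) = 1.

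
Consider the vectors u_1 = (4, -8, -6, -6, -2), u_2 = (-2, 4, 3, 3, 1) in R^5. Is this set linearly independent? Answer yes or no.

Form the matrix with these vectors as rows and row reduce.
R2 ← R2 + (1/2)·R1: [0, 0, 0, 0, 0]
1 nonzero row, so the 2 vectors span a space of dimension 1.
Since 1 < 2, the vectors are linearly dependent.

no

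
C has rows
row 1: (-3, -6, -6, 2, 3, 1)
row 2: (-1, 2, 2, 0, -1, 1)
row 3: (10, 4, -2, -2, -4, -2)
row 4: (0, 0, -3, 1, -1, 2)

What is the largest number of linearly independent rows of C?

Row reduce to echelon form.
R2 ← R2 − (1/3)·R1: [0, 4, 4, -2/3, -2, 2/3]
R3 ← R3 + (10/3)·R1: [0, -16, -22, 14/3, 6, 4/3]
R3 ← R3 + (4)·R2: [0, 0, -6, 2, -2, 4]
R4 ← R4 − (1/2)·R3: [0, 0, 0, 0, 0, 0]
Echelon form has 3 nonzero rows, so rank(C) = 3.
The rank gives the maximum number of linearly independent rows: 3.

3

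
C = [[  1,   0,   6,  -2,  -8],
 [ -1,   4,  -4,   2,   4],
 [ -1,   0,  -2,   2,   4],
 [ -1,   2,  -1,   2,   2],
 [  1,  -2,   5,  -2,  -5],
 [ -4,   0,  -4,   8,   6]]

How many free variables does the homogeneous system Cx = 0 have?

Row reduce to echelon form.
R2 ← R2 + R1: [0, 4, 2, 0, -4]
R3 ← R3 + R1: [0, 0, 4, 0, -4]
R4 ← R4 + R1: [0, 2, 5, 0, -6]
R5 ← R5 − R1: [0, -2, -1, 0, 3]
R6 ← R6 + (4)·R1: [0, 0, 20, 0, -26]
R4 ← R4 − (1/2)·R2: [0, 0, 4, 0, -4]
R5 ← R5 + (1/2)·R2: [0, 0, 0, 0, 1]
R4 ← R4 − R3: [0, 0, 0, 0, 0]
R6 ← R6 − (5)·R3: [0, 0, 0, 0, -6]
Swap R4 ↔ R5
R6 ← R6 + (6)·R4: [0, 0, 0, 0, 0]
4 nonzero rows, so rank(C) = 4.
C has 5 columns; by rank–nullity, nullity = 5 − 4 = 1.

1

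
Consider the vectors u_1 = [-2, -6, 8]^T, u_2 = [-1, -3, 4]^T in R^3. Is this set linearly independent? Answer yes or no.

no

Form the matrix with these vectors as rows and row reduce.
R2 ← R2 − (1/2)·R1: [0, 0, 0]
1 nonzero row, so the 2 vectors span a space of dimension 1.
Since 1 < 2, the vectors are linearly dependent.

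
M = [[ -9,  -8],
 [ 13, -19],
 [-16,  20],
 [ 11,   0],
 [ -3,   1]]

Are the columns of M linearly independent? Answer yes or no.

Row reduce M to echelon form.
R2 ← R2 + (13/9)·R1: [0, -275/9]
R3 ← R3 − (16/9)·R1: [0, 308/9]
R4 ← R4 + (11/9)·R1: [0, -88/9]
R5 ← R5 − (1/3)·R1: [0, 11/3]
R3 ← R3 + (28/25)·R2: [0, 0]
R4 ← R4 − (8/25)·R2: [0, 0]
R5 ← R5 + (3/25)·R2: [0, 0]
2 pivots among 2 columns.
Every column is a pivot column, so the columns are linearly independent.

yes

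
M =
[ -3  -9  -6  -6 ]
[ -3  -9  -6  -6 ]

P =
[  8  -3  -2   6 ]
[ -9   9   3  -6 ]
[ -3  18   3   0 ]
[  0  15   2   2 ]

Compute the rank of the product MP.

1

First compute MP:
[[ 75, -270, -51,  24],
 [ 75, -270, -51,  24]]
Now row reduce the product.
R2 ← R2 − R1: [0, 0, 0, 0]
1 nonzero row, so rank(MP) = 1.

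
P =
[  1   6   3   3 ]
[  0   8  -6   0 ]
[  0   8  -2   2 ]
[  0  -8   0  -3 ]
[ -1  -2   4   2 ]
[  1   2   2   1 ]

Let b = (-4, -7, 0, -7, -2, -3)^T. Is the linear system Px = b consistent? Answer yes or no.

no

Row reduce the augmented matrix [P | b].
R5 ← R5 + R1: [0, 4, 7, 5, -6]
R6 ← R6 − R1: [0, -4, -1, -2, 1]
R3 ← R3 − R2: [0, 0, 4, 2, 7]
R4 ← R4 + R2: [0, 0, -6, -3, -14]
R5 ← R5 − (1/2)·R2: [0, 0, 10, 5, -5/2]
R6 ← R6 + (1/2)·R2: [0, 0, -4, -2, -5/2]
R4 ← R4 + (3/2)·R3: [0, 0, 0, 0, -7/2]
R5 ← R5 − (5/2)·R3: [0, 0, 0, 0, -20]
R6 ← R6 + R3: [0, 0, 0, 0, 9/2]
R5 ← R5 − (40/7)·R4: [0, 0, 0, 0, 0]
R6 ← R6 + (9/7)·R4: [0, 0, 0, 0, 0]
The echelon form has 4 nonzero rows; the last pivot sits in the augmented column, so rank(P) = 3 but rank([P|b]) = 4.
Since the ranks differ, the system is inconsistent.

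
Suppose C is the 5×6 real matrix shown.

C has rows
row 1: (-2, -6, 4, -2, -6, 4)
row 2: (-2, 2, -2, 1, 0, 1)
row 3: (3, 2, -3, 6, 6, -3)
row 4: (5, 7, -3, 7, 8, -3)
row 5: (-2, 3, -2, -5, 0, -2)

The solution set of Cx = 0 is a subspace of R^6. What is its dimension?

2

Row reduce to echelon form.
R2 ← R2 − R1: [0, 8, -6, 3, 6, -3]
R3 ← R3 + (3/2)·R1: [0, -7, 3, 3, -3, 3]
R4 ← R4 + (5/2)·R1: [0, -8, 7, 2, -7, 7]
R5 ← R5 − R1: [0, 9, -6, -3, 6, -6]
R3 ← R3 + (7/8)·R2: [0, 0, -9/4, 45/8, 9/4, 3/8]
R4 ← R4 + R2: [0, 0, 1, 5, -1, 4]
R5 ← R5 − (9/8)·R2: [0, 0, 3/4, -51/8, -3/4, -21/8]
R4 ← R4 + (4/9)·R3: [0, 0, 0, 15/2, 0, 25/6]
R5 ← R5 + (1/3)·R3: [0, 0, 0, -9/2, 0, -5/2]
R5 ← R5 + (3/5)·R4: [0, 0, 0, 0, 0, 0]
4 nonzero rows, so rank(C) = 4.
C has 6 columns; by rank–nullity, nullity = 6 − 4 = 2.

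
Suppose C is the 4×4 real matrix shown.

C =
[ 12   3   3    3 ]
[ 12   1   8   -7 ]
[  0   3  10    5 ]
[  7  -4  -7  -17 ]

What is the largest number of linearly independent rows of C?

Row reduce to echelon form.
R2 ← R2 − R1: [0, -2, 5, -10]
R4 ← R4 − (7/12)·R1: [0, -23/4, -35/4, -75/4]
R3 ← R3 + (3/2)·R2: [0, 0, 35/2, -10]
R4 ← R4 − (23/8)·R2: [0, 0, -185/8, 10]
R4 ← R4 + (37/28)·R3: [0, 0, 0, -45/14]
Echelon form has 4 nonzero rows, so rank(C) = 4.
The rank gives the maximum number of linearly independent rows: 4.

4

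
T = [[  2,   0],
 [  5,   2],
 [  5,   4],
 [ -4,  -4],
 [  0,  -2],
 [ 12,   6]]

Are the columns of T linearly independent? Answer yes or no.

yes

Row reduce T to echelon form.
R2 ← R2 − (5/2)·R1: [0, 2]
R3 ← R3 − (5/2)·R1: [0, 4]
R4 ← R4 + (2)·R1: [0, -4]
R6 ← R6 − (6)·R1: [0, 6]
R3 ← R3 − (2)·R2: [0, 0]
R4 ← R4 + (2)·R2: [0, 0]
R5 ← R5 + R2: [0, 0]
R6 ← R6 − (3)·R2: [0, 0]
2 pivots among 2 columns.
Every column is a pivot column, so the columns are linearly independent.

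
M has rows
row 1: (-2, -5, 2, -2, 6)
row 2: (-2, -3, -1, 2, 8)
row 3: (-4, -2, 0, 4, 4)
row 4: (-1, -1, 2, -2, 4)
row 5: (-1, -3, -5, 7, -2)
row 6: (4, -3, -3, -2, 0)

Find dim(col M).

Row reduce to echelon form.
R2 ← R2 − R1: [0, 2, -3, 4, 2]
R3 ← R3 − (2)·R1: [0, 8, -4, 8, -8]
R4 ← R4 − (1/2)·R1: [0, 3/2, 1, -1, 1]
R5 ← R5 − (1/2)·R1: [0, -1/2, -6, 8, -5]
R6 ← R6 + (2)·R1: [0, -13, 1, -6, 12]
R3 ← R3 − (4)·R2: [0, 0, 8, -8, -16]
R4 ← R4 − (3/4)·R2: [0, 0, 13/4, -4, -1/2]
R5 ← R5 + (1/4)·R2: [0, 0, -27/4, 9, -9/2]
R6 ← R6 + (13/2)·R2: [0, 0, -37/2, 20, 25]
R4 ← R4 − (13/32)·R3: [0, 0, 0, -3/4, 6]
R5 ← R5 + (27/32)·R3: [0, 0, 0, 9/4, -18]
R6 ← R6 + (37/16)·R3: [0, 0, 0, 3/2, -12]
R5 ← R5 + (3)·R4: [0, 0, 0, 0, 0]
R6 ← R6 + (2)·R4: [0, 0, 0, 0, 0]
Echelon form has 4 nonzero rows, so rank(M) = 4.
The column space has dimension equal to the rank: 4.

4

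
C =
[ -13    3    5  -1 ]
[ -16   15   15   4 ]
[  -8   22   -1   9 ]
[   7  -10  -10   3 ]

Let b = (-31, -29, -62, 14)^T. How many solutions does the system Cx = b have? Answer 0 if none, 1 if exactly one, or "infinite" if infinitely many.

Row reduce the augmented matrix [C | b].
R2 ← R2 − (16/13)·R1: [0, 147/13, 115/13, 68/13, 119/13]
R3 ← R3 − (8/13)·R1: [0, 262/13, -53/13, 125/13, -558/13]
R4 ← R4 + (7/13)·R1: [0, -109/13, -95/13, 32/13, -35/13]
R3 ← R3 − (262/147)·R2: [0, 0, -2917/147, 43/147, -1244/21]
R4 ← R4 + (109/147)·R2: [0, 0, -110/147, 932/147, 86/21]
R4 ← R4 − (110/2917)·R3: [0, 0, 0, 18462/2917, 18462/2917]
The echelon form has 4 nonzero rows, and every pivot lies in the first 4 columns, so rank(C) = rank([C|b]) = 4.
The system is consistent.
rank = 4 = number of unknowns, so the solution is unique.

1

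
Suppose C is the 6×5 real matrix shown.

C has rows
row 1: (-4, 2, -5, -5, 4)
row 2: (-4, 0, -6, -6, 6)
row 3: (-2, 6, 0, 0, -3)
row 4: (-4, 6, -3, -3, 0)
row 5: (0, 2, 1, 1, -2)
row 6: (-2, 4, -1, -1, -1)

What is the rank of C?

2

Row reduce to echelon form.
R2 ← R2 − R1: [0, -2, -1, -1, 2]
R3 ← R3 − (1/2)·R1: [0, 5, 5/2, 5/2, -5]
R4 ← R4 − R1: [0, 4, 2, 2, -4]
R6 ← R6 − (1/2)·R1: [0, 3, 3/2, 3/2, -3]
R3 ← R3 + (5/2)·R2: [0, 0, 0, 0, 0]
R4 ← R4 + (2)·R2: [0, 0, 0, 0, 0]
R5 ← R5 + R2: [0, 0, 0, 0, 0]
R6 ← R6 + (3/2)·R2: [0, 0, 0, 0, 0]
Echelon form has 2 nonzero rows, so rank(C) = 2.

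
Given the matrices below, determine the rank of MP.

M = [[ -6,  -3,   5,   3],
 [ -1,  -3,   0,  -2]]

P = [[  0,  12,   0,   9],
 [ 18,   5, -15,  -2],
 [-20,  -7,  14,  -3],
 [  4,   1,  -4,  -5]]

2

First compute MP:
[[-142, -119, 103, -78],
 [-62, -29,  53,   7]]
Now row reduce the product.
R2 ← R2 − (31/71)·R1: [0, 1630/71, 570/71, 2915/71]
2 nonzero rows, so rank(MP) = 2.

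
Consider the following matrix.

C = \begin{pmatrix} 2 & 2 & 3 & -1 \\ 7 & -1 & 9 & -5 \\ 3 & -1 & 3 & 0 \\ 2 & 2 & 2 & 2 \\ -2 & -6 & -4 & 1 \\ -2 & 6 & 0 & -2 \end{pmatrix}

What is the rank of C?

3

Row reduce to echelon form.
R2 ← R2 − (7/2)·R1: [0, -8, -3/2, -3/2]
R3 ← R3 − (3/2)·R1: [0, -4, -3/2, 3/2]
R4 ← R4 − R1: [0, 0, -1, 3]
R5 ← R5 + R1: [0, -4, -1, 0]
R6 ← R6 + R1: [0, 8, 3, -3]
R3 ← R3 − (1/2)·R2: [0, 0, -3/4, 9/4]
R5 ← R5 − (1/2)·R2: [0, 0, -1/4, 3/4]
R6 ← R6 + R2: [0, 0, 3/2, -9/2]
R4 ← R4 − (4/3)·R3: [0, 0, 0, 0]
R5 ← R5 − (1/3)·R3: [0, 0, 0, 0]
R6 ← R6 + (2)·R3: [0, 0, 0, 0]
Echelon form has 3 nonzero rows, so rank(C) = 3.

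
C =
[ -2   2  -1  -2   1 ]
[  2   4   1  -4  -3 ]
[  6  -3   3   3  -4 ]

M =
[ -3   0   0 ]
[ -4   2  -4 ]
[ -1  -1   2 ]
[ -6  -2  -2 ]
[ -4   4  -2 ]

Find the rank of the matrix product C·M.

First compute CM:
[[  7,  13,  -8],
 [ 13,   3,   0],
 [-11, -31,  20]]
Now row reduce the product.
R2 ← R2 − (13/7)·R1: [0, -148/7, 104/7]
R3 ← R3 + (11/7)·R1: [0, -74/7, 52/7]
R3 ← R3 − (1/2)·R2: [0, 0, 0]
2 nonzero rows, so rank(CM) = 2.

2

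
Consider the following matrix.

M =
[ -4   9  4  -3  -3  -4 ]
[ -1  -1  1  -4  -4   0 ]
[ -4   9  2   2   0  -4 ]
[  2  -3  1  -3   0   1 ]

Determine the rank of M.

Row reduce to echelon form.
R2 ← R2 − (1/4)·R1: [0, -13/4, 0, -13/4, -13/4, 1]
R3 ← R3 − R1: [0, 0, -2, 5, 3, 0]
R4 ← R4 + (1/2)·R1: [0, 3/2, 3, -9/2, -3/2, -1]
R4 ← R4 + (6/13)·R2: [0, 0, 3, -6, -3, -7/13]
R4 ← R4 + (3/2)·R3: [0, 0, 0, 3/2, 3/2, -7/13]
Echelon form has 4 nonzero rows, so rank(M) = 4.

4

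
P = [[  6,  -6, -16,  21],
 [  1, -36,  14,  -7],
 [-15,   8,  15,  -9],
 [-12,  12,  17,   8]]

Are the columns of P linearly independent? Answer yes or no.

yes

Row reduce P to echelon form.
R2 ← R2 − (1/6)·R1: [0, -35, 50/3, -21/2]
R3 ← R3 + (5/2)·R1: [0, -7, -25, 87/2]
R4 ← R4 + (2)·R1: [0, 0, -15, 50]
R3 ← R3 − (1/5)·R2: [0, 0, -85/3, 228/5]
R4 ← R4 − (9/17)·R3: [0, 0, 0, 2198/85]
4 pivots among 4 columns.
Every column is a pivot column, so the columns are linearly independent.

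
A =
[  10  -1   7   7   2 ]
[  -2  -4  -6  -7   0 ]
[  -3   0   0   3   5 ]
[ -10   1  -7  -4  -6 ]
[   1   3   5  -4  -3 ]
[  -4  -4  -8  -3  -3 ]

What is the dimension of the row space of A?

Row reduce to echelon form.
R2 ← R2 + (1/5)·R1: [0, -21/5, -23/5, -28/5, 2/5]
R3 ← R3 + (3/10)·R1: [0, -3/10, 21/10, 51/10, 28/5]
R4 ← R4 + R1: [0, 0, 0, 3, -4]
R5 ← R5 − (1/10)·R1: [0, 31/10, 43/10, -47/10, -16/5]
R6 ← R6 + (2/5)·R1: [0, -22/5, -26/5, -1/5, -11/5]
R3 ← R3 − (1/14)·R2: [0, 0, 17/7, 11/2, 39/7]
R5 ← R5 + (31/42)·R2: [0, 0, 19/21, -53/6, -61/21]
R6 ← R6 − (22/21)·R2: [0, 0, -8/21, 17/3, -55/21]
R5 ← R5 − (19/51)·R3: [0, 0, 0, -185/17, -254/51]
R6 ← R6 + (8/51)·R3: [0, 0, 0, 111/17, -89/51]
R5 ← R5 + (185/51)·R4: [0, 0, 0, 0, -994/51]
R6 ← R6 − (37/17)·R4: [0, 0, 0, 0, 355/51]
R6 ← R6 + (5/14)·R5: [0, 0, 0, 0, 0]
Echelon form has 5 nonzero rows, so rank(A) = 5.
The row space has dimension equal to the rank: 5.

5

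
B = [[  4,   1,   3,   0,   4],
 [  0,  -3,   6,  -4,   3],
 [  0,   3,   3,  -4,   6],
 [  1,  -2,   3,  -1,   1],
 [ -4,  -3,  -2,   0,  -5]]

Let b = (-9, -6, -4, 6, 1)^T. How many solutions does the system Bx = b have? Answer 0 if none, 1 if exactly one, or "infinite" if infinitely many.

Row reduce the augmented matrix [B | b].
R4 ← R4 − (1/4)·R1: [0, -9/4, 9/4, -1, 0, 33/4]
R5 ← R5 + R1: [0, -2, 1, 0, -1, -8]
R3 ← R3 + R2: [0, 0, 9, -8, 9, -10]
R4 ← R4 − (3/4)·R2: [0, 0, -9/4, 2, -9/4, 51/4]
R5 ← R5 − (2/3)·R2: [0, 0, -3, 8/3, -3, -4]
R4 ← R4 + (1/4)·R3: [0, 0, 0, 0, 0, 41/4]
R5 ← R5 + (1/3)·R3: [0, 0, 0, 0, 0, -22/3]
R5 ← R5 + (88/123)·R4: [0, 0, 0, 0, 0, 0]
The echelon form has 4 nonzero rows; the last pivot sits in the augmented column, so rank(B) = 3 but rank([B|b]) = 4.
Since the ranks differ, the system is inconsistent.
It has no solutions.

0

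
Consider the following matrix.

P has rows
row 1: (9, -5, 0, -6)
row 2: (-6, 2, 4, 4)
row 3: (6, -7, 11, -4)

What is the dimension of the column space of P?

2

Row reduce to echelon form.
R2 ← R2 + (2/3)·R1: [0, -4/3, 4, 0]
R3 ← R3 − (2/3)·R1: [0, -11/3, 11, 0]
R3 ← R3 − (11/4)·R2: [0, 0, 0, 0]
Echelon form has 2 nonzero rows, so rank(P) = 2.
The column space has dimension equal to the rank: 2.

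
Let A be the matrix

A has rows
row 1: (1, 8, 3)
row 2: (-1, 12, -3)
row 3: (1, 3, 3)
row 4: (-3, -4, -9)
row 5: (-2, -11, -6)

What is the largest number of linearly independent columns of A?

Row reduce to echelon form.
R2 ← R2 + R1: [0, 20, 0]
R3 ← R3 − R1: [0, -5, 0]
R4 ← R4 + (3)·R1: [0, 20, 0]
R5 ← R5 + (2)·R1: [0, 5, 0]
R3 ← R3 + (1/4)·R2: [0, 0, 0]
R4 ← R4 − R2: [0, 0, 0]
R5 ← R5 − (1/4)·R2: [0, 0, 0]
Echelon form has 2 nonzero rows, so rank(A) = 2.
The rank gives the maximum number of linearly independent columns: 2.

2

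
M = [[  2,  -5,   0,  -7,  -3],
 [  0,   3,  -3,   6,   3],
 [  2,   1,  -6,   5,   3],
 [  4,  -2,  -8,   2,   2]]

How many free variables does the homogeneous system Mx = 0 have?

3

Row reduce to echelon form.
R3 ← R3 − R1: [0, 6, -6, 12, 6]
R4 ← R4 − (2)·R1: [0, 8, -8, 16, 8]
R3 ← R3 − (2)·R2: [0, 0, 0, 0, 0]
R4 ← R4 − (8/3)·R2: [0, 0, 0, 0, 0]
2 nonzero rows, so rank(M) = 2.
M has 5 columns; by rank–nullity, nullity = 5 − 2 = 3.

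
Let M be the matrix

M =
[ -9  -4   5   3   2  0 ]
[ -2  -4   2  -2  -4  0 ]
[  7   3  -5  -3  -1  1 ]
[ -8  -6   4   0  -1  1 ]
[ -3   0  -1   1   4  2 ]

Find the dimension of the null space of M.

3

Row reduce to echelon form.
R2 ← R2 − (2/9)·R1: [0, -28/9, 8/9, -8/3, -40/9, 0]
R3 ← R3 + (7/9)·R1: [0, -1/9, -10/9, -2/3, 5/9, 1]
R4 ← R4 − (8/9)·R1: [0, -22/9, -4/9, -8/3, -25/9, 1]
R5 ← R5 − (1/3)·R1: [0, 4/3, -8/3, 0, 10/3, 2]
R3 ← R3 − (1/28)·R2: [0, 0, -8/7, -4/7, 5/7, 1]
R4 ← R4 − (11/14)·R2: [0, 0, -8/7, -4/7, 5/7, 1]
R5 ← R5 + (3/7)·R2: [0, 0, -16/7, -8/7, 10/7, 2]
R4 ← R4 − R3: [0, 0, 0, 0, 0, 0]
R5 ← R5 − (2)·R3: [0, 0, 0, 0, 0, 0]
3 nonzero rows, so rank(M) = 3.
M has 6 columns; by rank–nullity, nullity = 6 − 3 = 3.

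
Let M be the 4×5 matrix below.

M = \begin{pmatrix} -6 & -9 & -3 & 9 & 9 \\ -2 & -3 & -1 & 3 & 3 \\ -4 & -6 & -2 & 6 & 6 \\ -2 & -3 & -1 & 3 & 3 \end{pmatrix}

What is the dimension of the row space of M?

Row reduce to echelon form.
R2 ← R2 − (1/3)·R1: [0, 0, 0, 0, 0]
R3 ← R3 − (2/3)·R1: [0, 0, 0, 0, 0]
R4 ← R4 − (1/3)·R1: [0, 0, 0, 0, 0]
Echelon form has 1 nonzero row, so rank(M) = 1.
The row space has dimension equal to the rank: 1.

1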